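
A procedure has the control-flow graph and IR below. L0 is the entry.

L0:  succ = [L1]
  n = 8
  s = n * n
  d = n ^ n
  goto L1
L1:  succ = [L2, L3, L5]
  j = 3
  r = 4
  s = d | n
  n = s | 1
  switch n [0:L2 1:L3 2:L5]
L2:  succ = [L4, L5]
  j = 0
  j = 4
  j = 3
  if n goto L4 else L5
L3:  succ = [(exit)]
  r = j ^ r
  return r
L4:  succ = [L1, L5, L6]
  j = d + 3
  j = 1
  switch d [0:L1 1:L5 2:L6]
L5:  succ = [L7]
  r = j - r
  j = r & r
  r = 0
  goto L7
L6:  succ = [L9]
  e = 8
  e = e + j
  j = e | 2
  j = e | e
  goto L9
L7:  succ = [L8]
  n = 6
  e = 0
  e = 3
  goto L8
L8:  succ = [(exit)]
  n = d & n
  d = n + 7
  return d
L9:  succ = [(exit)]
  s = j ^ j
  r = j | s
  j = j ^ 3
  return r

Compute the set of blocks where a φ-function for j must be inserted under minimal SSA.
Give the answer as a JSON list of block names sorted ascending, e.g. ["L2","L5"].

idom tree: L1←L0 L2←L1 L3←L1 L4←L2 L5←L1 L6←L4 L7←L5 L8←L7 L9←L6
Join-block Dom:
  L1: preds {L0,L4}: {L0} ∩ {L0,L1,L2,L4} = {L0}; idom=L0
  L5: preds {L1,L2,L4}: {L0,L1} ∩ {L0,L1,L2} ∩ {L0,L1,L2,L4} = {L0,L1}; idom=L1

DF derivation:
  L1←L0: walk · to L0
  L1←L4: walk L4→L2→L1 to L0
  L5←L1: walk · to L1
  L5←L2: walk L2 to L1
  L5←L4: walk L4→L2 to L1
  DF(L0)=∅
  DF(L1)={L1}
  DF(L2)={L1,L5}
  DF(L3)=∅
  DF(L4)={L1,L5}
  DF(L5)=∅
  DF(L6)=∅
  DF(L7)=∅
  DF(L8)=∅
  DF(L9)=∅

φ for j: defs {L1,L2,L4,L5,L6,L9}
  DF⁺ = {L1,L5}

Answer: ["L1", "L5"]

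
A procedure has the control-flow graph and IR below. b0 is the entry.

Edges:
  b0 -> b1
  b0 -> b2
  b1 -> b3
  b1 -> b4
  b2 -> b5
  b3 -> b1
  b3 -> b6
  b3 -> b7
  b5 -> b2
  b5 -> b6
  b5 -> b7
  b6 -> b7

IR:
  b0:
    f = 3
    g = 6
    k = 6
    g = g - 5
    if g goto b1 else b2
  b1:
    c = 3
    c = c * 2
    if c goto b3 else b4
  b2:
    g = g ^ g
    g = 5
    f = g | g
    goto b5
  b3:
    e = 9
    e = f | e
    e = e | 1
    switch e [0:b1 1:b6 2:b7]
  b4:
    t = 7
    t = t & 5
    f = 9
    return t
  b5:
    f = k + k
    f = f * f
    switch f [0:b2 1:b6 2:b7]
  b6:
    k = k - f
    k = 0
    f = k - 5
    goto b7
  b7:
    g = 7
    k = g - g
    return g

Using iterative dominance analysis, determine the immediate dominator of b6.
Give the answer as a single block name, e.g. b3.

Answer: b0

Derivation:
idom tree: b1←b0 b2←b0 b3←b1 b4←b1 b5←b2 b6←b0 b7←b0
Join-block Dom:
  b1: preds {b0,b3}: {b0} ∩ {b0,b1,b3} = {b0}; idom=b0
  b2: preds {b0,b5}: {b0} ∩ {b0,b2,b5} = {b0}; idom=b0
  b6: preds {b3,b5}: {b0,b1,b3} ∩ {b0,b2,b5} = {b0}; idom=b0
  b7: preds {b3,b5,b6}: {b0,b1,b3} ∩ {b0,b2,b5} ∩ {b0,b6} = {b0}; idom=b0

idom(b6) = b0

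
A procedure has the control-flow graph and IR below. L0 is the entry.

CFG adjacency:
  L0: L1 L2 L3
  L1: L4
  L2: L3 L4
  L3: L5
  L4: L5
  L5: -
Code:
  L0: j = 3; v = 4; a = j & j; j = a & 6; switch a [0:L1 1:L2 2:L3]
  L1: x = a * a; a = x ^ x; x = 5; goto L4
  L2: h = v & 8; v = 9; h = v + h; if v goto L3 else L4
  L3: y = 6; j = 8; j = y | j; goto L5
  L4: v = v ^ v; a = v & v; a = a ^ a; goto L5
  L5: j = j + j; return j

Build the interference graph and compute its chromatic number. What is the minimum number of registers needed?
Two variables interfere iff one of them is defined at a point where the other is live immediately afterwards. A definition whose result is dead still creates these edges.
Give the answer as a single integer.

Per-block:
  L0 def {a,j,v} use ∅
  L1 def {a,x} use {a}
  L2 def {h,v} use {v}
  L3 def {j,y} use ∅
  L4 def {a,v} use {v}
  L5 def {j} use {j}

Liveness:
  L0: in=∅ out={a,j,v}
  L1: in={a,j,v} out={j,v}
  L2: in={j,v} out={j,v}
  L3: in=∅ out={j}
  L4: in={j,v} out={j}
  L5: in={j} out=∅

Conflict graph:
  a: {j,v}
  h: {j,v}
  j: {a,h,v,x,y}
  v: {a,h,j,x}
  x: {j,v}
  y: {j}

Colouring:
  lower bound: {a,j,v} mutually conflict ⇒ χ ≥ 3
  3-colouring: R0={j}  R1={v,y}  R2={a,h,x}
  χ = 3

Answer: 3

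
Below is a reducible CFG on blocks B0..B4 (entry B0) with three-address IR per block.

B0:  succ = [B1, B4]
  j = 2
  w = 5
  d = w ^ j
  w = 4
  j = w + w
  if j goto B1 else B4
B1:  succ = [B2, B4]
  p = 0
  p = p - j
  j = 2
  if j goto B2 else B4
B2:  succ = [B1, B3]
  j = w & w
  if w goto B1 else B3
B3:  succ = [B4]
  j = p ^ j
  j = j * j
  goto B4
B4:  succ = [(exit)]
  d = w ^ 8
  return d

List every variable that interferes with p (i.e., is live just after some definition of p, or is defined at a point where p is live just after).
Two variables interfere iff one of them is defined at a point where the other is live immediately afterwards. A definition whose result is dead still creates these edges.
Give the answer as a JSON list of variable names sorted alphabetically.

def/use:
  B0: {d,j,w} / ∅
  B1: {j,p} / {j}
  B2: {j} / {w}
  B3: {j} / {j,p}
  B4: {d} / {w}

Liveness:
  live B0: ∅→{j,w}
  live B1: {j,w}→{p,w}
  live B2: {p,w}→{j,p,w}
  live B3: {j,p,w}→{w}
  live B4: {w}→∅

Interfere edges:
  d — ∅
  j — {p,w}
  p — {j,w}
  w — {j,p}

N(p) = ["j", "w"]

Answer: ["j", "w"]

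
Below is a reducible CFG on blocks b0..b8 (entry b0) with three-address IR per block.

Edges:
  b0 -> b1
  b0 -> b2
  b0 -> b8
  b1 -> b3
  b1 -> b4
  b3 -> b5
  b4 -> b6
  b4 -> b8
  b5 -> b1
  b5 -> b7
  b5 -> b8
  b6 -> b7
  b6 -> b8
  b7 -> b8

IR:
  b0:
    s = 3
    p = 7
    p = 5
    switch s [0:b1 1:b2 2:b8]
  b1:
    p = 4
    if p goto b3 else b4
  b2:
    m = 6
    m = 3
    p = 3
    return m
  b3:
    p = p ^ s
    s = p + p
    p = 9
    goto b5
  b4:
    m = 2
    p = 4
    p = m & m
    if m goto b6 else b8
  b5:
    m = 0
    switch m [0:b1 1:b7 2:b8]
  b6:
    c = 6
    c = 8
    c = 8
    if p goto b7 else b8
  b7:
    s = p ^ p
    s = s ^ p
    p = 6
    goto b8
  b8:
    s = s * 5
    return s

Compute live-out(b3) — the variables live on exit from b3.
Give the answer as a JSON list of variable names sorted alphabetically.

Answer: ["p", "s"]

Derivation:
def/use:
  b0: {p,s} / ∅
  b1: {p} / ∅
  b2: {m,p} / ∅
  b3: {p,s} / {p,s}
  b4: {m,p} / ∅
  b5: {m} / ∅
  b6: {c} / {p}
  b7: {p,s} / {p}
  b8: {s} / {s}

Live sets:
  live b0: ∅→{s}
  live b1: {s}→{p,s}
  live b2: ∅→∅
  live b3: {p,s}→{p,s}
  live b4: {s}→{p,s}
  live b5: {p,s}→{p,s}
  live b6: {p,s}→{p,s}
  live b7: {p}→{s}
  live b8: {s}→∅

live-out(b3) = ["p", "s"]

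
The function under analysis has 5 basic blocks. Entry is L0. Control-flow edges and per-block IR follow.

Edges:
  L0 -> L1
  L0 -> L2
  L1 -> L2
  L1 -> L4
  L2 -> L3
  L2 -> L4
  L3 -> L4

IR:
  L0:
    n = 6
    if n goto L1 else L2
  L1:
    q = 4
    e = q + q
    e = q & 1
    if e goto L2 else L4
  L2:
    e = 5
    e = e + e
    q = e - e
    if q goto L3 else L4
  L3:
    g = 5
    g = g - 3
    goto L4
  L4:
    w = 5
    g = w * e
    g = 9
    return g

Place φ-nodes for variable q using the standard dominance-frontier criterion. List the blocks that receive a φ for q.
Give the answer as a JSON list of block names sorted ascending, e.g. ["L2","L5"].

idom tree: L1←L0 L2←L0 L3←L2 L4←L0
Join-block Dom:
  L2: preds {L0,L1}: {L0} ∩ {L0,L1} = {L0}; idom=L0
  L4: preds {L1,L2,L3}: {L0,L1} ∩ {L0,L2} ∩ {L0,L2,L3} = {L0}; idom=L0

Frontier:
  join L2 pred L0: · stop@L0
  join L2 pred L1: L1 stop@L0
  join L4 pred L1: L1 stop@L0
  join L4 pred L2: L2 stop@L0
  join L4 pred L3: L3→L2 stop@L0
  DF(L0)=∅
  DF(L1)={L2,L4}
  DF(L2)={L4}
  DF(L3)={L4}
  DF(L4)=∅

φ for q: defs {L1,L2}
  DF⁺ = {L2,L4}

Answer: ["L2", "L4"]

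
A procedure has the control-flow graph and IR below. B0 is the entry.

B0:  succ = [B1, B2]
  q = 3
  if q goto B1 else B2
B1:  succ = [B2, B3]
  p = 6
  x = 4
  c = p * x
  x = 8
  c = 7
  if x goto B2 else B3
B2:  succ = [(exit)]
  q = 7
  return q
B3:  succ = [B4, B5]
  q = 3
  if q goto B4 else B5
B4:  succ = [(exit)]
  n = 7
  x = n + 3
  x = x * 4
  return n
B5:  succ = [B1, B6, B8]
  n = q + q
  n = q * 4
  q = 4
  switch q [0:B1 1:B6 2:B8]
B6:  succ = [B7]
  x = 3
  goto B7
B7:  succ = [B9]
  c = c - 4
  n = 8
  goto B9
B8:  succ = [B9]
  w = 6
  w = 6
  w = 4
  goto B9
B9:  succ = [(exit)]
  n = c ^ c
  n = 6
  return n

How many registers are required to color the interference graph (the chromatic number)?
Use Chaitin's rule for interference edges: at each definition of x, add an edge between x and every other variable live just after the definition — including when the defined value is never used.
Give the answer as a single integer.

Block summaries:
  B0 def {q} use ∅
  B1 def {c,p,x} use ∅
  B2 def {q} use ∅
  B3 def {q} use ∅
  B4 def {n,x} use ∅
  B5 def {n,q} use {q}
  B6 def {x} use ∅
  B7 def {c,n} use {c}
  B8 def {w} use ∅
  B9 def {n} use {c}

Live sets:
  B0: in=∅ out=∅
  B1: in=∅ out={c}
  B2: in=∅ out=∅
  B3: in={c} out={c,q}
  B4: in=∅ out=∅
  B5: in={c,q} out={c}
  B6: in={c} out={c}
  B7: in={c} out={c}
  B8: in={c} out={c}
  B9: in={c} out=∅

Interfere edges:
  c: {n,q,w,x}
  n: {c,q,x}
  p: {x}
  q: {c,n}
  w: {c}
  x: {c,n,p}

Colouring:
  clique {c,n,q} ⇒ need ≥ 3
  assign c→c0 n→c1 p→c0 q→c2 w→c1 x→c2 — no edge inside a register ⇒ χ ≤ 3
  χ = 3

Answer: 3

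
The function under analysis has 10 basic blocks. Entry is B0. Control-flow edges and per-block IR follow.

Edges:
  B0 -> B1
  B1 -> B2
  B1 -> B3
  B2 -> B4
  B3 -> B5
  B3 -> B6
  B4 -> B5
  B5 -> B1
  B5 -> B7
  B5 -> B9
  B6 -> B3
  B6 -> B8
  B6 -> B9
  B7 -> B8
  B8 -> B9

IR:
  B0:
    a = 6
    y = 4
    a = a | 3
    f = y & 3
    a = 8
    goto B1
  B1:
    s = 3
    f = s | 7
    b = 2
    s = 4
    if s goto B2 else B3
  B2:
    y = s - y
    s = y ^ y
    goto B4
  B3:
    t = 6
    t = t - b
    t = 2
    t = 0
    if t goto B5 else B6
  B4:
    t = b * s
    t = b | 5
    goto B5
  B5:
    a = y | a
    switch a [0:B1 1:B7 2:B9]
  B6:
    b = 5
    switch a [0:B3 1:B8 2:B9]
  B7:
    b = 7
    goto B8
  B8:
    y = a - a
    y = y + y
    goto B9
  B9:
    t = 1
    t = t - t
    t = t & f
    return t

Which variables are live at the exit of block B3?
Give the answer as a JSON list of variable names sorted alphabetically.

Answer: ["a", "f", "y"]

Derivation:
def/use:
  B0: def={a,f,y} ue=∅
  B1: def={b,f,s} ue=∅
  B2: def={s,y} ue={s,y}
  B3: def={t} ue={b}
  B4: def={t} ue={b,s}
  B5: def={a} ue={a,y}
  B6: def={b} ue={a}
  B7: def={b} ue=∅
  B8: def={y} ue={a}
  B9: def={t} ue={f}

Liveness:
  live B0: ∅→{a,y}
  live B1: {a,y}→{a,b,f,s,y}
  live B2: {a,b,f,s,y}→{a,b,f,s,y}
  live B3: {a,b,f,y}→{a,f,y}
  live B4: {a,b,f,s,y}→{a,f,y}
  live B5: {a,f,y}→{a,f,y}
  live B6: {a,f,y}→{a,b,f,y}
  live B7: {a,f}→{a,f}
  live B8: {a,f}→{f}
  live B9: {f}→∅

live-out(B3) = ["a", "f", "y"]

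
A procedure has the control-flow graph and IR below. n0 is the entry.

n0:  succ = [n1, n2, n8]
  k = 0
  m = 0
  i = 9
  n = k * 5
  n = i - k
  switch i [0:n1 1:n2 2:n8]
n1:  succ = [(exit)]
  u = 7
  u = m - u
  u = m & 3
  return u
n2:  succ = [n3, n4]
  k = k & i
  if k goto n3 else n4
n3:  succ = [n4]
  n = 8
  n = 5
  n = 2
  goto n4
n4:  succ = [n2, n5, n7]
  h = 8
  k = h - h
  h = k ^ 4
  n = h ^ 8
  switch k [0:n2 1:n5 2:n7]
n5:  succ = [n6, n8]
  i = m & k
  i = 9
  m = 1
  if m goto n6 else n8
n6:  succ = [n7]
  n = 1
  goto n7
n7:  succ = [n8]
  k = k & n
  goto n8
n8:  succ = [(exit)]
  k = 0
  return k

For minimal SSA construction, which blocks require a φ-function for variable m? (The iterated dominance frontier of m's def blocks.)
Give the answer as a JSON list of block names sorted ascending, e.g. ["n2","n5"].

idom tree: n1←n0 n2←n0 n3←n2 n4←n2 n5←n4 n6←n5 n7←n4 n8←n0
Dom∩ at merges:
  n2: preds {n0,n4}: {n0} ∩ {n0,n2,n4} = {n0}; idom=n0
  n4: preds {n2,n3}: {n0,n2} ∩ {n0,n2,n3} = {n0,n2}; idom=n2
  n7: preds {n4,n6}: {n0,n2,n4} ∩ {n0,n2,n4,n5,n6} = {n0,n2,n4}; idom=n4
  n8: preds {n0,n5,n7}: {n0} ∩ {n0,n2,n4,n5} ∩ {n0,n2,n4,n7} = {n0}; idom=n0

Frontier:
  n2←n0: walk · to n0
  n2←n4: walk n4→n2 to n0
  n4←n2: walk · to n2
  n4←n3: walk n3 to n2
  n7←n4: walk · to n4
  n7←n6: walk n6→n5 to n4
  n8←n0: walk · to n0
  n8←n5: walk n5→n4→n2 to n0
  n8←n7: walk n7→n4→n2 to n0
  n0: DF=∅
  n1: DF=∅
  n2: DF={n2,n8}
  n3: DF={n4}
  n4: DF={n2,n8}
  n5: DF={n7,n8}
  n6: DF={n7}
  n7: DF={n8}
  n8: DF=∅

φ for m: defs {n0,n5}
  DF⁺ = {n7,n8}

Answer: ["n7", "n8"]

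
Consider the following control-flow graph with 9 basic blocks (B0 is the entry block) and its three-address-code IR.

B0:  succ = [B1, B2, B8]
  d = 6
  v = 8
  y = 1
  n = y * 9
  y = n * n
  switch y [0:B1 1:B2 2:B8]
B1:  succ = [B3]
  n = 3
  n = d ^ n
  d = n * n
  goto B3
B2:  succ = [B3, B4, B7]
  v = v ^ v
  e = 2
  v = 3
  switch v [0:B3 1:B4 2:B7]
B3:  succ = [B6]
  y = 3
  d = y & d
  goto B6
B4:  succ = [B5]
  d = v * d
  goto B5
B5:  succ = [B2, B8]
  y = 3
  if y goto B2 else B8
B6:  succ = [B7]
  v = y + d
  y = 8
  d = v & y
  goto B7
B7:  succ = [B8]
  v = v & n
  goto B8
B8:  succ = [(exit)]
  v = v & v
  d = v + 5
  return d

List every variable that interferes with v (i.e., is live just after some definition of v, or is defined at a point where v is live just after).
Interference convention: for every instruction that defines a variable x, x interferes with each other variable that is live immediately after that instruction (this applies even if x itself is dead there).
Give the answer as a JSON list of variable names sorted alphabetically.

Per-block:
  B0: def={d,n,v,y} ue=∅
  B1: def={d,n} ue={d}
  B2: def={e,v} ue={v}
  B3: def={d,y} ue={d}
  B4: def={d} ue={d,v}
  B5: def={y} ue=∅
  B6: def={d,v,y} ue={d,y}
  B7: def={v} ue={n,v}
  B8: def={d,v} ue={v}

Live sets:
  B0 li=∅ lo={d,n,v}
  B1 li={d} lo={d,n}
  B2 li={d,n,v} lo={d,n,v}
  B3 li={d,n} lo={d,n,y}
  B4 li={d,n,v} lo={d,n,v}
  B5 li={d,n,v} lo={d,n,v}
  B6 li={d,n,y} lo={n,v}
  B7 li={n,v} lo={v}
  B8 li={v} lo=∅

Interference:
  d — {e,n,v,y}
  e — {d,n}
  n — {d,e,v,y}
  v — {d,n,y}
  y — {d,n,v}

N(v) = ["d", "n", "y"]

Answer: ["d", "n", "y"]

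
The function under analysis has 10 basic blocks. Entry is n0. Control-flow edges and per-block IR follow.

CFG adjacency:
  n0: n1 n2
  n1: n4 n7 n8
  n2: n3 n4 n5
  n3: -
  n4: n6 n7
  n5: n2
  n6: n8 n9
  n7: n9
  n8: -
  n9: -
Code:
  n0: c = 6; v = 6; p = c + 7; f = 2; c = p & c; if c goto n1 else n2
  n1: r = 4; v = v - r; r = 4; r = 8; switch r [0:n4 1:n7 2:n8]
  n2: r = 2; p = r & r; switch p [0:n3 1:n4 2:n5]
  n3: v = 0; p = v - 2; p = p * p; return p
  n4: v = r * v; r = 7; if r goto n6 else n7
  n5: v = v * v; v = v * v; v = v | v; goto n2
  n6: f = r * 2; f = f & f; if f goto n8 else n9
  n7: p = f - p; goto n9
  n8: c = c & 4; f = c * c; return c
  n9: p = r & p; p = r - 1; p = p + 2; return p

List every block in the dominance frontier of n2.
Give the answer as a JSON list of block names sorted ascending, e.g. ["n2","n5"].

Answer: ["n2", "n4"]

Analysis:
idom tree: n1←n0 n2←n0 n3←n2 n4←n0 n5←n2 n6←n4 n7←n0 n8←n0 n9←n0
Dom at joins:
  n2: preds {n0,n5}: {n0} ∩ {n0,n2,n5} = {n0}; idom=n0
  n4: preds {n1,n2}: {n0,n1} ∩ {n0,n2} = {n0}; idom=n0
  n7: preds {n1,n4}: {n0,n1} ∩ {n0,n4} = {n0}; idom=n0
  n8: preds {n1,n6}: {n0,n1} ∩ {n0,n4,n6} = {n0}; idom=n0
  n9: preds {n6,n7}: {n0,n4,n6} ∩ {n0,n7} = {n0}; idom=n0

Frontier:
  n2←n0: walk · to n0
  n2←n5: walk n5→n2 to n0
  n4←n1: walk n1 to n0
  n4←n2: walk n2 to n0
  n7←n1: walk n1 to n0
  n7←n4: walk n4 to n0
  n8←n1: walk n1 to n0
  n8←n6: walk n6→n4 to n0
  n9←n6: walk n6→n4 to n0
  n9←n7: walk n7 to n0
  n0: DF=∅
  n1: DF={n4,n7,n8}
  n2: DF={n2,n4}
  n3: DF=∅
  n4: DF={n7,n8,n9}
  n5: DF={n2}
  n6: DF={n8,n9}
  n7: DF={n9}
  n8: DF=∅
  n9: DF=∅

DF(n2) = ["n2", "n4"]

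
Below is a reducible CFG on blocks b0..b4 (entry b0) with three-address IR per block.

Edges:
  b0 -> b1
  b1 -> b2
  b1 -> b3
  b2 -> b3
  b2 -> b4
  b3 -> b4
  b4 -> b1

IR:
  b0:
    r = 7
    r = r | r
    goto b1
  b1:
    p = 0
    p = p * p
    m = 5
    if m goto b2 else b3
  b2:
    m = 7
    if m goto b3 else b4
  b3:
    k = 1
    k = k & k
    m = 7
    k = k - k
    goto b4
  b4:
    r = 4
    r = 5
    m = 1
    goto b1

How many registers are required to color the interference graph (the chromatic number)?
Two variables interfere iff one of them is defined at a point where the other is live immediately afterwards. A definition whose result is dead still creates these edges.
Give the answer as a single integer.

def/use:
  b0 def {r} use ∅
  b1 def {m,p} use ∅
  b2 def {m} use ∅
  b3 def {k,m} use ∅
  b4 def {m,r} use ∅

Liveness:
  b0 li=∅ lo=∅
  b1 li=∅ lo=∅
  b2 li=∅ lo=∅
  b3 li=∅ lo=∅
  b4 li=∅ lo=∅

Interfere edges:
  k — {m}
  m — {k}
  p — ∅
  r — ∅

Chromatic number:
  {k,m} pairwise interfere (2-clique) ⇒ χ ≥ 2
  assign k→r0 m→r1 p→r0 r→r0 — no edge inside a register ⇒ χ ≤ 2
  χ = 2

Answer: 2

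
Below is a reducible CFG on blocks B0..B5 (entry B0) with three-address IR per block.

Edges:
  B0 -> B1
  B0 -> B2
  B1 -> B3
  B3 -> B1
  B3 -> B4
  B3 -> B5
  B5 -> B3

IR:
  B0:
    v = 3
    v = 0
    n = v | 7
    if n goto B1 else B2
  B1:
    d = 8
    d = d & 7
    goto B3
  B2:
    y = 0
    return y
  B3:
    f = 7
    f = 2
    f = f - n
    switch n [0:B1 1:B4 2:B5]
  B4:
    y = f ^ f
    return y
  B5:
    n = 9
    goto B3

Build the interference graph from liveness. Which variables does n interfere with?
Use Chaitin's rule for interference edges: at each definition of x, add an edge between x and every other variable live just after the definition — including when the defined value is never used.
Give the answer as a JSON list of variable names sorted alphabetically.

Answer: ["d", "f"]

Analysis:
Block summaries:
  B0: def={n,v} ue=∅
  B1: def={d} ue=∅
  B2: def={y} ue=∅
  B3: def={f} ue={n}
  B4: def={y} ue={f}
  B5: def={n} ue=∅

Backward fixpoint:
  B0 li=∅ lo={n}
  B1 li={n} lo={n}
  B2 li=∅ lo=∅
  B3 li={n} lo={f,n}
  B4 li={f} lo=∅
  B5 li=∅ lo={n}

Interference:
  d — {n}
  f — {n}
  n — {d,f}
  v — ∅
  y — ∅

N(n) = ["d", "f"]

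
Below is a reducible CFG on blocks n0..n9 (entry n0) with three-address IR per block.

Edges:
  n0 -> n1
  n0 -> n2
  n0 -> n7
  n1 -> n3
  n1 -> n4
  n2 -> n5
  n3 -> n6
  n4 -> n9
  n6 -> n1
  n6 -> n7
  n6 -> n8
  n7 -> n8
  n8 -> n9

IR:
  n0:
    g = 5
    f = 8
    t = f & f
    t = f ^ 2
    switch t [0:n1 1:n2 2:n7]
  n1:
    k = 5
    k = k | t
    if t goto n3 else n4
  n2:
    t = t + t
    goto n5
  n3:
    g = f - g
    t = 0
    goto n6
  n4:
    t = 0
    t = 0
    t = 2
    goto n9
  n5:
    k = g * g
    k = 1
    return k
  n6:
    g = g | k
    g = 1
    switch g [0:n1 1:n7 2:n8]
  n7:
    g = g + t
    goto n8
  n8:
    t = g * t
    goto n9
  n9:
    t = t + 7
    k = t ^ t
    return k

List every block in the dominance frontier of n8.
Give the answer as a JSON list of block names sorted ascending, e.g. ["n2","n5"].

idom tree: n1←n0 n2←n0 n3←n1 n4←n1 n5←n2 n6←n3 n7←n0 n8←n0 n9←n0
Dom at joins:
  n1: preds {n0,n6}: {n0} ∩ {n0,n1,n3,n6} = {n0}; idom=n0
  n7: preds {n0,n6}: {n0} ∩ {n0,n1,n3,n6} = {n0}; idom=n0
  n8: preds {n6,n7}: {n0,n1,n3,n6} ∩ {n0,n7} = {n0}; idom=n0
  n9: preds {n4,n8}: {n0,n1,n4} ∩ {n0,n8} = {n0}; idom=n0

DF walk-up:
  join n1 pred n0: · stop@n0
  join n1 pred n6: n6→n3→n1 stop@n0
  join n7 pred n0: · stop@n0
  join n7 pred n6: n6→n3→n1 stop@n0
  join n8 pred n6: n6→n3→n1 stop@n0
  join n8 pred n7: n7 stop@n0
  join n9 pred n4: n4→n1 stop@n0
  join n9 pred n8: n8 stop@n0
  n0 → ∅
  n1 → {n1,n7,n8,n9}
  n2 → ∅
  n3 → {n1,n7,n8}
  n4 → {n9}
  n5 → ∅
  n6 → {n1,n7,n8}
  n7 → {n8}
  n8 → {n9}
  n9 → ∅

DF(n8) = ["n9"]

Answer: ["n9"]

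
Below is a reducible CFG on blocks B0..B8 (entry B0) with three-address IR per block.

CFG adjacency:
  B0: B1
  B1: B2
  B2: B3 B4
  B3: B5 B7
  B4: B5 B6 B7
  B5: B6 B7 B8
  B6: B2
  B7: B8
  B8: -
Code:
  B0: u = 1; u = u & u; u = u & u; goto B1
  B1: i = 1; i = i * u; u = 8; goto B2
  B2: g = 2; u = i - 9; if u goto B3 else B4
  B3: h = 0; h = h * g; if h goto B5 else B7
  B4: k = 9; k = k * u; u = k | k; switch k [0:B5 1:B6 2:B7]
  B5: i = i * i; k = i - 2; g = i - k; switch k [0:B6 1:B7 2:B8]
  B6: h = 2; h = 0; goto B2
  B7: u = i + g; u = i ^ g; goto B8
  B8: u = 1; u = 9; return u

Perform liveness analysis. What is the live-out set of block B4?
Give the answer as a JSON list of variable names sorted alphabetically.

def/use:
  B0: {u} / ∅
  B1: {i,u} / {u}
  B2: {g,u} / {i}
  B3: {h} / {g}
  B4: {k,u} / {u}
  B5: {g,i,k} / {i}
  B6: {h} / ∅
  B7: {u} / {g,i}
  B8: {u} / ∅

Live sets:
  B0 li=∅ lo={u}
  B1 li={u} lo={i}
  B2 li={i} lo={g,i,u}
  B3 li={g,i} lo={g,i}
  B4 li={g,i,u} lo={g,i}
  B5 li={i} lo={g,i}
  B6 li={i} lo={i}
  B7 li={g,i} lo=∅
  B8 li=∅ lo=∅

live-out(B4) = ["g", "i"]

Answer: ["g", "i"]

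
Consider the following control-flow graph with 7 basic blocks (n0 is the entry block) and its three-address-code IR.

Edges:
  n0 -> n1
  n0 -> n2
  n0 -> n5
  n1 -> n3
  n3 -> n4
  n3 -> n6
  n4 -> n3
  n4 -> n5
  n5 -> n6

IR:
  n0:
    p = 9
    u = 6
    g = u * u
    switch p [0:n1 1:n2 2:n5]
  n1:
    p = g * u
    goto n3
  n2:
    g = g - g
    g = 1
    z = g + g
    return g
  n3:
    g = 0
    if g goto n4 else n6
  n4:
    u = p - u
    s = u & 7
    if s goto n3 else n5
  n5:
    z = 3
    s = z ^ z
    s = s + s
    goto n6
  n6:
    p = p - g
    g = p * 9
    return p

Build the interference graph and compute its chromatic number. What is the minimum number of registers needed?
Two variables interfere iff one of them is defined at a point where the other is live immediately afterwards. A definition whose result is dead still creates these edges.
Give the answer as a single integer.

Block summaries:
  n0 def {g,p,u} use ∅
  n1 def {p} use {g,u}
  n2 def {g,z} use {g}
  n3 def {g} use ∅
  n4 def {s,u} use {p,u}
  n5 def {s,z} use ∅
  n6 def {g,p} use {g,p}

Backward fixpoint:
  n0: in=∅ out={g,p,u}
  n1: in={g,u} out={p,u}
  n2: in={g} out=∅
  n3: in={p,u} out={g,p,u}
  n4: in={g,p,u} out={g,p,u}
  n5: in={g,p} out={g,p}
  n6: in={g,p} out=∅

Conflict graph:
  g: {p,s,u,z}
  p: {g,s,u,z}
  s: {g,p,u}
  u: {g,p,s}
  z: {g,p}

Chromatic number:
  {g,p,s,u} pairwise interfere (4-clique) ⇒ χ ≥ 4
  assign g→R0 p→R1 s→R2 u→R3 z→R2 — no edge inside a register ⇒ χ ≤ 4
  χ = 4

Answer: 4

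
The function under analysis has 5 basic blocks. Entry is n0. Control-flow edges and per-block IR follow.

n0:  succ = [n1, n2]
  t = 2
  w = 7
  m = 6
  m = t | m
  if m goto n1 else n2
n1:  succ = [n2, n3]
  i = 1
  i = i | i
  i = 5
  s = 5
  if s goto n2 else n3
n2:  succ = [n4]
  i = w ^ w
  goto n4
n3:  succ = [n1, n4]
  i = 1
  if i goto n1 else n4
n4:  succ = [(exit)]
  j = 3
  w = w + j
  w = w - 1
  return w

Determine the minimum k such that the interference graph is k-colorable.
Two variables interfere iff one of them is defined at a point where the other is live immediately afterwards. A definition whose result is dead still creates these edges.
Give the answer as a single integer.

Answer: 3

Working:
Block summaries:
  n0: def={m,t,w} ue=∅
  n1: def={i,s} ue=∅
  n2: def={i} ue={w}
  n3: def={i} ue=∅
  n4: def={j,w} ue={w}

Live sets:
  n0: in=∅ out={w}
  n1: in={w} out={w}
  n2: in={w} out={w}
  n3: in={w} out={w}
  n4: in={w} out=∅

Interfere edges:
  i — {w}
  j — {w}
  m — {t,w}
  s — {w}
  t — {m,w}
  w — {i,j,m,s,t}

Registers:
  {m,t,w} pairwise interfere (3-clique) ⇒ χ ≥ 3
  assign i→r1 j→r1 m→r1 s→r1 t→r2 w→r0 — no edge inside a register ⇒ χ ≤ 3
  χ = 3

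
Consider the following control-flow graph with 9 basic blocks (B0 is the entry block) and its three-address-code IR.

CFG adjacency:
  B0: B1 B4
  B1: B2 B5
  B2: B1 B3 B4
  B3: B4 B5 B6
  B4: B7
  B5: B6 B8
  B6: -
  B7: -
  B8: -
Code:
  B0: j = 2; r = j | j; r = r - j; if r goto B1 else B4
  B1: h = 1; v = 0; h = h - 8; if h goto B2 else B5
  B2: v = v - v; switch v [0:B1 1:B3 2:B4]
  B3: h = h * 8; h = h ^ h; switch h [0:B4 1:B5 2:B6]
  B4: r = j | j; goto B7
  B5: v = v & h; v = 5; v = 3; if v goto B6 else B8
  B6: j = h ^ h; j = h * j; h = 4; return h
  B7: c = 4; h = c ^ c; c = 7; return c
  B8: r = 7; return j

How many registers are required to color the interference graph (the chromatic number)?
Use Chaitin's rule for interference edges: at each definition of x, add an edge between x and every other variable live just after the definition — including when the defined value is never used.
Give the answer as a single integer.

Answer: 3

Working:
def/use:
  B0: def={j,r} ue=∅
  B1: def={h,v} ue=∅
  B2: def={v} ue={v}
  B3: def={h} ue={h}
  B4: def={r} ue={j}
  B5: def={v} ue={h,v}
  B6: def={h,j} ue={h}
  B7: def={c,h} ue=∅
  B8: def={r} ue={j}

Backward fixpoint:
  B0: in=∅ out={j}
  B1: in={j} out={h,j,v}
  B2: in={h,j,v} out={h,j,v}
  B3: in={h,j,v} out={h,j,v}
  B4: in={j} out=∅
  B5: in={h,j,v} out={h,j}
  B6: in={h} out=∅
  B7: in=∅ out=∅
  B8: in={j} out=∅

Interference:
  c↔∅
  h↔{j,v}
  j↔{h,r,v}
  r↔{j}
  v↔{h,j}

Colouring:
  clique {h,j,v} ⇒ need ≥ 3
  assign c→r0 h→r1 j→r0 r→r1 v→r2 — no edge inside a register ⇒ χ ≤ 3
  χ = 3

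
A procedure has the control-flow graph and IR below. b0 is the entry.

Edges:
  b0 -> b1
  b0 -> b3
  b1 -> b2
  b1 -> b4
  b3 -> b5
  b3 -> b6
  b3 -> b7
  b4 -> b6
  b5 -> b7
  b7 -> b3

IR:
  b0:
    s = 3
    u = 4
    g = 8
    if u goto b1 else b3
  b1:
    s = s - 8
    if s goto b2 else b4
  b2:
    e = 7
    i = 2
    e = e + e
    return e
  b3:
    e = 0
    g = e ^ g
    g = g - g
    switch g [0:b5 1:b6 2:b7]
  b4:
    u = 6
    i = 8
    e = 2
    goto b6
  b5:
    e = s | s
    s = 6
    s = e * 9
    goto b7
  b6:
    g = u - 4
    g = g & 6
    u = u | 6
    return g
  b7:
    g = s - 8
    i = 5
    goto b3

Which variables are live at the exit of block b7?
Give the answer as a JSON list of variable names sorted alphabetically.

Answer: ["g", "s", "u"]

Working:
def/use:
  b0: def={g,s,u} ue=∅
  b1: def={s} ue={s}
  b2: def={e,i} ue=∅
  b3: def={e,g} ue={g}
  b4: def={e,i,u} ue=∅
  b5: def={e,s} ue={s}
  b6: def={g,u} ue={u}
  b7: def={g,i} ue={s}

Backward fixpoint:
  b0: in=∅ out={g,s,u}
  b1: in={s} out=∅
  b2: in=∅ out=∅
  b3: in={g,s,u} out={s,u}
  b4: in=∅ out={u}
  b5: in={s,u} out={s,u}
  b6: in={u} out=∅
  b7: in={s,u} out={g,s,u}

live-out(b7) = ["g", "s", "u"]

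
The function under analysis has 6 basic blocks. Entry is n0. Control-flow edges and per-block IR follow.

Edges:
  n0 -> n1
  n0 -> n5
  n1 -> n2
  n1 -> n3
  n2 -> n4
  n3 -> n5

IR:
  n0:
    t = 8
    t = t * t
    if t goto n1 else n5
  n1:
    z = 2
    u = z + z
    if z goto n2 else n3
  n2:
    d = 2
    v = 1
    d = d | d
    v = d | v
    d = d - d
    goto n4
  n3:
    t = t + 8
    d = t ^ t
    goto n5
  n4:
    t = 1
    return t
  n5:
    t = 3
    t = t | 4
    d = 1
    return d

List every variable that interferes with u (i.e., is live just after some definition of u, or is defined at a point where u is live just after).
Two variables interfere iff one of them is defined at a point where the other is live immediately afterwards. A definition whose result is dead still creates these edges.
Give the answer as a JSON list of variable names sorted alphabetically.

Answer: ["t", "z"]

Working:
def/use:
  n0 def {t} use ∅
  n1 def {u,z} use ∅
  n2 def {d,v} use ∅
  n3 def {d,t} use {t}
  n4 def {t} use ∅
  n5 def {d,t} use ∅

Backward fixpoint:
  n0 li=∅ lo={t}
  n1 li={t} lo={t}
  n2 li=∅ lo=∅
  n3 li={t} lo=∅
  n4 li=∅ lo=∅
  n5 li=∅ lo=∅

Interference:
  d↔{v}
  t↔{u,z}
  u↔{t,z}
  v↔{d}
  z↔{t,u}

N(u) = ["t", "z"]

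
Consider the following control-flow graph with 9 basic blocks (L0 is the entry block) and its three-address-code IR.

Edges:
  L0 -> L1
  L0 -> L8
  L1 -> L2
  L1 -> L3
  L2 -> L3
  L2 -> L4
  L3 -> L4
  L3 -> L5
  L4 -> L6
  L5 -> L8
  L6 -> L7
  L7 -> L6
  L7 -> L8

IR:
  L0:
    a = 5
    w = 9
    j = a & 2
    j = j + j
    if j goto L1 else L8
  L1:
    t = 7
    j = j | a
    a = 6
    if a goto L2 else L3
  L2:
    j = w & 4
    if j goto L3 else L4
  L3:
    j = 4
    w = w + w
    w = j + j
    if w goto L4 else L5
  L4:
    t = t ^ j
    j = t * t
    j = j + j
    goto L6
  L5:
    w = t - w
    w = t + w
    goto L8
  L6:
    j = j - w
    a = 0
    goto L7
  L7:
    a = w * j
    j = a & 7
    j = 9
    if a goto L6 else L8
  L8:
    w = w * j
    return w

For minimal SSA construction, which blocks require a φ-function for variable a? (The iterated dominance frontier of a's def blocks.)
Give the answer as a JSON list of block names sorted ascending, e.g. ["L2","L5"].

Answer: ["L6", "L8"]

Derivation:
idom tree: L1←L0 L2←L1 L3←L1 L4←L1 L5←L3 L6←L4 L7←L6 L8←L0
Dom∩ at merges:
  L3: preds {L1,L2}: {L0,L1} ∩ {L0,L1,L2} = {L0,L1}; idom=L1
  L4: preds {L2,L3}: {L0,L1,L2} ∩ {L0,L1,L3} = {L0,L1}; idom=L1
  L6: preds {L4,L7}: {L0,L1,L4} ∩ {L0,L1,L4,L6,L7} = {L0,L1,L4}; idom=L4
  L8: preds {L0,L5,L7}: {L0} ∩ {L0,L1,L3,L5} ∩ {L0,L1,L4,L6,L7} = {L0}; idom=L0

DF walk-up:
  join L3 pred L1: · stop@L1
  join L3 pred L2: L2 stop@L1
  join L4 pred L2: L2 stop@L1
  join L4 pred L3: L3 stop@L1
  join L6 pred L4: · stop@L4
  join L6 pred L7: L7→L6 stop@L4
  join L8 pred L0: · stop@L0
  join L8 pred L5: L5→L3→L1 stop@L0
  join L8 pred L7: L7→L6→L4→L1 stop@L0
  DF(L0)=∅
  DF(L1)={L8}
  DF(L2)={L3,L4}
  DF(L3)={L4,L8}
  DF(L4)={L8}
  DF(L5)={L8}
  DF(L6)={L6,L8}
  DF(L7)={L6,L8}
  DF(L8)=∅

φ for a: defs {L0,L1,L6,L7}
  DF⁺ = {L6,L8}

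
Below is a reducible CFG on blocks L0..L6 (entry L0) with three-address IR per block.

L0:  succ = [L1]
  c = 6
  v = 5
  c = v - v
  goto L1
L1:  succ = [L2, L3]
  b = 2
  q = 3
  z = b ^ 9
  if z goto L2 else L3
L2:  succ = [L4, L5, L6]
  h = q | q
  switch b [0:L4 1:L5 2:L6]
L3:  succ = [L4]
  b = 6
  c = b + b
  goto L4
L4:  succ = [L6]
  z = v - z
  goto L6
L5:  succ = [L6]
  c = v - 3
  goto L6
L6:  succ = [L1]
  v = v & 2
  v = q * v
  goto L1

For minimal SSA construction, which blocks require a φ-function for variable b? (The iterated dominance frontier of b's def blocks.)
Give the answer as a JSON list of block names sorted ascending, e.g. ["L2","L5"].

Answer: ["L1", "L4", "L6"]

Working:
idom tree: L1←L0 L2←L1 L3←L1 L4←L1 L5←L2 L6←L1
Dom∩ at merges:
  L1: preds {L0,L6}: {L0} ∩ {L0,L1,L6} = {L0}; idom=L0
  L4: preds {L2,L3}: {L0,L1,L2} ∩ {L0,L1,L3} = {L0,L1}; idom=L1
  L6: preds {L2,L4,L5}: {L0,L1,L2} ∩ {L0,L1,L4} ∩ {L0,L1,L2,L5} = {L0,L1}; idom=L1

Frontier:
  L1←L0: walk · to L0
  L1←L6: walk L6→L1 to L0
  L4←L2: walk L2 to L1
  L4←L3: walk L3 to L1
  L6←L2: walk L2 to L1
  L6←L4: walk L4 to L1
  L6←L5: walk L5→L2 to L1
  L0 → ∅
  L1 → {L1}
  L2 → {L4,L6}
  L3 → {L4}
  L4 → {L6}
  L5 → {L6}
  L6 → {L1}

φ for b: defs {L1,L3}
  DF⁺ = {L1,L4,L6}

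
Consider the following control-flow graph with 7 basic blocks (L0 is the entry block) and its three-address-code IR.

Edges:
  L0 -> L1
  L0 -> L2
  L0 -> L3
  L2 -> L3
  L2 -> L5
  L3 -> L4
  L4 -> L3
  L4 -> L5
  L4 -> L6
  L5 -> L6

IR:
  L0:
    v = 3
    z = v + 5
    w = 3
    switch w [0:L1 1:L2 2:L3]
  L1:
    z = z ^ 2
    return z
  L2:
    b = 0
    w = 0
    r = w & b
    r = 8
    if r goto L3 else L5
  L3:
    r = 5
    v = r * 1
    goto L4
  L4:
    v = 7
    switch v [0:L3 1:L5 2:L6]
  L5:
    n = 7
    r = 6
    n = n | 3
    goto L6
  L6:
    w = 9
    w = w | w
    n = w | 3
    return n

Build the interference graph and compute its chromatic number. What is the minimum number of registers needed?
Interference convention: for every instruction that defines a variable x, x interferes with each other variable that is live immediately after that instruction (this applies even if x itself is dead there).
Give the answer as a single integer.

Answer: 2

Derivation:
Per-block:
  L0: {v,w,z} / ∅
  L1: {z} / {z}
  L2: {b,r,w} / ∅
  L3: {r,v} / ∅
  L4: {v} / ∅
  L5: {n,r} / ∅
  L6: {n,w} / ∅

Backward fixpoint:
  live L0: ∅→{z}
  live L1: {z}→∅
  live L2: ∅→∅
  live L3: ∅→∅
  live L4: ∅→∅
  live L5: ∅→∅
  live L6: ∅→∅

Conflict graph:
  b↔{w}
  n↔{r}
  r↔{n}
  v↔∅
  w↔{b,z}
  z↔{w}

Registers:
  {b,w} pairwise interfere (2-clique) ⇒ χ ≥ 2
  2-colouring: c0={n,v,w}  c1={b,r,z}
  χ = 2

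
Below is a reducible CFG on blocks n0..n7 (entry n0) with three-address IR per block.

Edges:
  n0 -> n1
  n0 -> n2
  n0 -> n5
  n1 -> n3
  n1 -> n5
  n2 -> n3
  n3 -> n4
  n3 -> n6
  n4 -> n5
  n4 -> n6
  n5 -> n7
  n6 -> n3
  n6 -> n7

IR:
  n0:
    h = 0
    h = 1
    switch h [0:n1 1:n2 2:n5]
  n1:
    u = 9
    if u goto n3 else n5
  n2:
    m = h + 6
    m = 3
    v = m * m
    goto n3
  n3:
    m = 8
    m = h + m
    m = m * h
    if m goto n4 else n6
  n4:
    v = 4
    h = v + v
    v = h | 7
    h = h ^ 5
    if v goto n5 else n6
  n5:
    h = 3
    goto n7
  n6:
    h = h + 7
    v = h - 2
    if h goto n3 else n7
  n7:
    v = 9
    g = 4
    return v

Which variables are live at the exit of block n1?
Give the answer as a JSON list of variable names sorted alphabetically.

Answer: ["h"]

Analysis:
Block summaries:
  n0 def {h} use ∅
  n1 def {u} use ∅
  n2 def {m,v} use {h}
  n3 def {m} use {h}
  n4 def {h,v} use ∅
  n5 def {h} use ∅
  n6 def {h,v} use {h}
  n7 def {g,v} use ∅

Liveness:
  live n0: ∅→{h}
  live n1: {h}→{h}
  live n2: {h}→{h}
  live n3: {h}→{h}
  live n4: ∅→{h}
  live n5: ∅→∅
  live n6: {h}→{h}
  live n7: ∅→∅

live-out(n1) = ["h"]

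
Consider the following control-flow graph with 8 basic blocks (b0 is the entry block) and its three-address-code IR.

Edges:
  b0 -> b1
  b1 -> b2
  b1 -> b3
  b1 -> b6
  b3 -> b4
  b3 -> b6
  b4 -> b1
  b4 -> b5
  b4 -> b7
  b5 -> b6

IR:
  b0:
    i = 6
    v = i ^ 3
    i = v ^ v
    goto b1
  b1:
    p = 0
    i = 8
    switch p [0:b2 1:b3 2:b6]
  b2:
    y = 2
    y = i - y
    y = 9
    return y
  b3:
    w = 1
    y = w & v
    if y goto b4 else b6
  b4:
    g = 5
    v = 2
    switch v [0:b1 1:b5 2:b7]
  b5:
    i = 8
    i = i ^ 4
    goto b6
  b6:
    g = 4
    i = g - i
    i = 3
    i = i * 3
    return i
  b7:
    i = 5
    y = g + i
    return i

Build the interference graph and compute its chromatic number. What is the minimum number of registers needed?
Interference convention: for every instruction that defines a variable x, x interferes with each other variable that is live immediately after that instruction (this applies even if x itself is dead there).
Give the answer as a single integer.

Per-block:
  b0: def={i,v} ue=∅
  b1: def={i,p} ue=∅
  b2: def={y} ue={i}
  b3: def={w,y} ue={v}
  b4: def={g,v} ue=∅
  b5: def={i} ue=∅
  b6: def={g,i} ue={i}
  b7: def={i,y} ue={g}

Backward fixpoint:
  live b0: ∅→{v}
  live b1: {v}→{i,v}
  live b2: {i}→∅
  live b3: {i,v}→{i}
  live b4: ∅→{g,v}
  live b5: ∅→{i}
  live b6: {i}→∅
  live b7: {g}→∅

Conflict graph:
  g — {i,v}
  i — {g,p,v,w,y}
  p — {i,v}
  v — {g,i,p,w}
  w — {i,v}
  y — {i}

Registers:
  {g,i,v} pairwise interfere (3-clique) ⇒ χ ≥ 3
  assign g→r2 i→r0 p→r2 v→r1 w→r2 y→r1 — no edge inside a register ⇒ χ ≤ 3
  χ = 3

Answer: 3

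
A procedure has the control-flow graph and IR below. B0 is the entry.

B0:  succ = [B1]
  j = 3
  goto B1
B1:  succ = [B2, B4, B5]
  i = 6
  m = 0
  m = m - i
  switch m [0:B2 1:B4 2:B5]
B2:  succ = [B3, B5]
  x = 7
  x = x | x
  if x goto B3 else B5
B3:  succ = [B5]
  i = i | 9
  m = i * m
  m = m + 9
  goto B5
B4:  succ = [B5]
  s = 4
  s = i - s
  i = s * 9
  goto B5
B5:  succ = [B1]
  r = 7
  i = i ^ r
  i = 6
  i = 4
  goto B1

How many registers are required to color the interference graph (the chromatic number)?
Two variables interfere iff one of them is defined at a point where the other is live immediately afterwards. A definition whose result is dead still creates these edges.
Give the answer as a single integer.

Answer: 3

Analysis:
Block summaries:
  B0: {j} / ∅
  B1: {i,m} / ∅
  B2: {x} / ∅
  B3: {i,m} / {i,m}
  B4: {i,s} / {i}
  B5: {i,r} / {i}

Liveness:
  B0: in=∅ out=∅
  B1: in=∅ out={i,m}
  B2: in={i,m} out={i,m}
  B3: in={i,m} out={i}
  B4: in={i} out={i}
  B5: in={i} out=∅

Interfere edges:
  i: {m,r,s,x}
  j: ∅
  m: {i,x}
  r: {i}
  s: {i}
  x: {i,m}

Registers:
  clique {i,m,x} ⇒ need ≥ 3
  3-colouring: R0={i,j}  R1={m,r,s}  R2={x}
  χ = 3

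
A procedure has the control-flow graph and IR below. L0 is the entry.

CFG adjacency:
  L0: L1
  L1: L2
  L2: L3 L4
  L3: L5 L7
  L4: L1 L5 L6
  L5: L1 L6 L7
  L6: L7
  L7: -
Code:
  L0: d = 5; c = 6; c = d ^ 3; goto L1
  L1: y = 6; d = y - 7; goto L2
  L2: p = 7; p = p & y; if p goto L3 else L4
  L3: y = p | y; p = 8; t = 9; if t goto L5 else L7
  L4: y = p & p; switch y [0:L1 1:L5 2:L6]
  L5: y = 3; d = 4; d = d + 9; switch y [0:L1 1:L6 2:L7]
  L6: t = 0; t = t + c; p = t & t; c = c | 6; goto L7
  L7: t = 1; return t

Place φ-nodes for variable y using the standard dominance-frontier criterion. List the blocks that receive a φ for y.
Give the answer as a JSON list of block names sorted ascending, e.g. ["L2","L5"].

idom tree: L1←L0 L2←L1 L3←L2 L4←L2 L5←L2 L6←L2 L7←L2
Dom∩ at merges:
  L1: preds {L0,L4,L5}: {L0} ∩ {L0,L1,L2,L4} ∩ {L0,L1,L2,L5} = {L0}; idom=L0
  L5: preds {L3,L4}: {L0,L1,L2,L3} ∩ {L0,L1,L2,L4} = {L0,L1,L2}; idom=L2
  L6: preds {L4,L5}: {L0,L1,L2,L4} ∩ {L0,L1,L2,L5} = {L0,L1,L2}; idom=L2
  L7: preds {L3,L5,L6}: {L0,L1,L2,L3} ∩ {L0,L1,L2,L5} ∩ {L0,L1,L2,L6} = {L0,L1,L2}; idom=L2

Frontier:
  join L1 pred L0: · stop@L0
  join L1 pred L4: L4→L2→L1 stop@L0
  join L1 pred L5: L5→L2→L1 stop@L0
  join L5 pred L3: L3 stop@L2
  join L5 pred L4: L4 stop@L2
  join L6 pred L4: L4 stop@L2
  join L6 pred L5: L5 stop@L2
  join L7 pred L3: L3 stop@L2
  join L7 pred L5: L5 stop@L2
  join L7 pred L6: L6 stop@L2
  L0: DF=∅
  L1: DF={L1}
  L2: DF={L1}
  L3: DF={L5,L7}
  L4: DF={L1,L5,L6}
  L5: DF={L1,L6,L7}
  L6: DF={L7}
  L7: DF=∅

φ for y: defs {L1,L3,L4,L5}
  DF⁺ = {L1,L5,L6,L7}

Answer: ["L1", "L5", "L6", "L7"]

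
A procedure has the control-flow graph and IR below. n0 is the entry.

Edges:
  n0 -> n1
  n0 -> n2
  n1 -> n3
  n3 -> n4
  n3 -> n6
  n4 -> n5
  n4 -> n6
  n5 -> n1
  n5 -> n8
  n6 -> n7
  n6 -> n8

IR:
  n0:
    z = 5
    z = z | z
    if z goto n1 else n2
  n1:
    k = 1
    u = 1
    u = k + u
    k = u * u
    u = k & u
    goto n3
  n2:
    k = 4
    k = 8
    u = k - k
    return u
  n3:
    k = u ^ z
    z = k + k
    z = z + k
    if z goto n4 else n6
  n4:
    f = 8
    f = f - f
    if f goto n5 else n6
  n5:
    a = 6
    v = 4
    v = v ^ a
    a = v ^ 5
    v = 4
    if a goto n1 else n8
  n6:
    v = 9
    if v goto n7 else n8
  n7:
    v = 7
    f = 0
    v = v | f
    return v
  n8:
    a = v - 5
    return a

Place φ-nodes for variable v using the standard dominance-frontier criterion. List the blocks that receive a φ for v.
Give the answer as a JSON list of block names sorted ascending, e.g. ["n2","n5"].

idom tree: n1←n0 n2←n0 n3←n1 n4←n3 n5←n4 n6←n3 n7←n6 n8←n3
Join-block Dom:
  n1: preds {n0,n5}: {n0} ∩ {n0,n1,n3,n4,n5} = {n0}; idom=n0
  n6: preds {n3,n4}: {n0,n1,n3} ∩ {n0,n1,n3,n4} = {n0,n1,n3}; idom=n3
  n8: preds {n5,n6}: {n0,n1,n3,n4,n5} ∩ {n0,n1,n3,n6} = {n0,n1,n3}; idom=n3

Frontier:
  join n1 pred n0: · stop@n0
  join n1 pred n5: n5→n4→n3→n1 stop@n0
  join n6 pred n3: · stop@n3
  join n6 pred n4: n4 stop@n3
  join n8 pred n5: n5→n4 stop@n3
  join n8 pred n6: n6 stop@n3
  n0 → ∅
  n1 → {n1}
  n2 → ∅
  n3 → {n1}
  n4 → {n1,n6,n8}
  n5 → {n1,n8}
  n6 → {n8}
  n7 → ∅
  n8 → ∅

φ for v: defs {n5,n6,n7}
  DF⁺ = {n1,n8}

Answer: ["n1", "n8"]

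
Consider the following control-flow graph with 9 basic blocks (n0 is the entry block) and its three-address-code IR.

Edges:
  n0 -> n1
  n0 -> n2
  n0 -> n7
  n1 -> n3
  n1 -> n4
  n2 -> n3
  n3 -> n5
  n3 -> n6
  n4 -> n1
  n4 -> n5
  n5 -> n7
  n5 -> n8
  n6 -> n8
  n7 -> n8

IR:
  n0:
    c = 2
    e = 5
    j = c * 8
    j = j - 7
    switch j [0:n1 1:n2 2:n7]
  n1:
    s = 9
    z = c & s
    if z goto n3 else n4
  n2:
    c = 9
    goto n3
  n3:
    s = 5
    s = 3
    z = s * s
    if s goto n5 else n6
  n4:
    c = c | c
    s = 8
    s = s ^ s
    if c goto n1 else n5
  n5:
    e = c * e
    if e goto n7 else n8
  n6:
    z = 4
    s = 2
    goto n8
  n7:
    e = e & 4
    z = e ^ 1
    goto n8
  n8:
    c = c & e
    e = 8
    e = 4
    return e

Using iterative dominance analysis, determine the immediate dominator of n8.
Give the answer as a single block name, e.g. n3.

Answer: n0

Derivation:
idom tree: n1←n0 n2←n0 n3←n0 n4←n1 n5←n0 n6←n3 n7←n0 n8←n0
Join-block Dom:
  n1: preds {n0,n4}: {n0} ∩ {n0,n1,n4} = {n0}; idom=n0
  n3: preds {n1,n2}: {n0,n1} ∩ {n0,n2} = {n0}; idom=n0
  n5: preds {n3,n4}: {n0,n3} ∩ {n0,n1,n4} = {n0}; idom=n0
  n7: preds {n0,n5}: {n0} ∩ {n0,n5} = {n0}; idom=n0
  n8: preds {n5,n6,n7}: {n0,n5} ∩ {n0,n3,n6} ∩ {n0,n7} = {n0}; idom=n0

idom(n8) = n0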